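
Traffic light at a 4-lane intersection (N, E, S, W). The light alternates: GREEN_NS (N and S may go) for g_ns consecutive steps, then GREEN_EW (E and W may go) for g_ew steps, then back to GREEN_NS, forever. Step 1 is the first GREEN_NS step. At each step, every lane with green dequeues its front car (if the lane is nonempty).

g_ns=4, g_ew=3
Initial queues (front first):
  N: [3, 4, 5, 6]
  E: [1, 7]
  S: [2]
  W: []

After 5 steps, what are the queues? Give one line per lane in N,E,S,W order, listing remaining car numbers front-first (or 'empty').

Step 1 [NS]: N:car3-GO,E:wait,S:car2-GO,W:wait | queues: N=3 E=2 S=0 W=0
Step 2 [NS]: N:car4-GO,E:wait,S:empty,W:wait | queues: N=2 E=2 S=0 W=0
Step 3 [NS]: N:car5-GO,E:wait,S:empty,W:wait | queues: N=1 E=2 S=0 W=0
Step 4 [NS]: N:car6-GO,E:wait,S:empty,W:wait | queues: N=0 E=2 S=0 W=0
Step 5 [EW]: N:wait,E:car1-GO,S:wait,W:empty | queues: N=0 E=1 S=0 W=0

N: empty
E: 7
S: empty
W: empty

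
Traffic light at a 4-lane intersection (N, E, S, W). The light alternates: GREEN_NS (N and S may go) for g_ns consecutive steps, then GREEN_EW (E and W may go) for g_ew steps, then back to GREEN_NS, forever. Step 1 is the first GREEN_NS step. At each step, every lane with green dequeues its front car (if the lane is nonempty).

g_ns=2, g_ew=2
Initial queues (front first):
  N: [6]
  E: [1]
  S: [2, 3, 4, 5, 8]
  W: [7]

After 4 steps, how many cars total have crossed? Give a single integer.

Answer: 5

Derivation:
Step 1 [NS]: N:car6-GO,E:wait,S:car2-GO,W:wait | queues: N=0 E=1 S=4 W=1
Step 2 [NS]: N:empty,E:wait,S:car3-GO,W:wait | queues: N=0 E=1 S=3 W=1
Step 3 [EW]: N:wait,E:car1-GO,S:wait,W:car7-GO | queues: N=0 E=0 S=3 W=0
Step 4 [EW]: N:wait,E:empty,S:wait,W:empty | queues: N=0 E=0 S=3 W=0
Cars crossed by step 4: 5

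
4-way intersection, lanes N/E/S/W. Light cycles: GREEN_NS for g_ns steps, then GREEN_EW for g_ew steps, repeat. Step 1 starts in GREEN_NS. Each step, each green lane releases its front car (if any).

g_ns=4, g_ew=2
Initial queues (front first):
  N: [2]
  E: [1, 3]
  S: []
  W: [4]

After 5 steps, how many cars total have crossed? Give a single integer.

Step 1 [NS]: N:car2-GO,E:wait,S:empty,W:wait | queues: N=0 E=2 S=0 W=1
Step 2 [NS]: N:empty,E:wait,S:empty,W:wait | queues: N=0 E=2 S=0 W=1
Step 3 [NS]: N:empty,E:wait,S:empty,W:wait | queues: N=0 E=2 S=0 W=1
Step 4 [NS]: N:empty,E:wait,S:empty,W:wait | queues: N=0 E=2 S=0 W=1
Step 5 [EW]: N:wait,E:car1-GO,S:wait,W:car4-GO | queues: N=0 E=1 S=0 W=0
Cars crossed by step 5: 3

Answer: 3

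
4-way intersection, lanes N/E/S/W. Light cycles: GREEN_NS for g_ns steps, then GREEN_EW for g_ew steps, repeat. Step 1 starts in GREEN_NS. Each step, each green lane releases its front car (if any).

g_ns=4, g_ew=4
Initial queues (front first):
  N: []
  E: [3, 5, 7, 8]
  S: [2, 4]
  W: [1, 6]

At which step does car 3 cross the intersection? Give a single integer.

Step 1 [NS]: N:empty,E:wait,S:car2-GO,W:wait | queues: N=0 E=4 S=1 W=2
Step 2 [NS]: N:empty,E:wait,S:car4-GO,W:wait | queues: N=0 E=4 S=0 W=2
Step 3 [NS]: N:empty,E:wait,S:empty,W:wait | queues: N=0 E=4 S=0 W=2
Step 4 [NS]: N:empty,E:wait,S:empty,W:wait | queues: N=0 E=4 S=0 W=2
Step 5 [EW]: N:wait,E:car3-GO,S:wait,W:car1-GO | queues: N=0 E=3 S=0 W=1
Step 6 [EW]: N:wait,E:car5-GO,S:wait,W:car6-GO | queues: N=0 E=2 S=0 W=0
Step 7 [EW]: N:wait,E:car7-GO,S:wait,W:empty | queues: N=0 E=1 S=0 W=0
Step 8 [EW]: N:wait,E:car8-GO,S:wait,W:empty | queues: N=0 E=0 S=0 W=0
Car 3 crosses at step 5

5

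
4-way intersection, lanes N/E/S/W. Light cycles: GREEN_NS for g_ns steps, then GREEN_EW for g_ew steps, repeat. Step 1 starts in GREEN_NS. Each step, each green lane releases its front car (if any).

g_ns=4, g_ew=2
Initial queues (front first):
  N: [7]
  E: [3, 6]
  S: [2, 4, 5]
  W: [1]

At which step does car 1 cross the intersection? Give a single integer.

Step 1 [NS]: N:car7-GO,E:wait,S:car2-GO,W:wait | queues: N=0 E=2 S=2 W=1
Step 2 [NS]: N:empty,E:wait,S:car4-GO,W:wait | queues: N=0 E=2 S=1 W=1
Step 3 [NS]: N:empty,E:wait,S:car5-GO,W:wait | queues: N=0 E=2 S=0 W=1
Step 4 [NS]: N:empty,E:wait,S:empty,W:wait | queues: N=0 E=2 S=0 W=1
Step 5 [EW]: N:wait,E:car3-GO,S:wait,W:car1-GO | queues: N=0 E=1 S=0 W=0
Step 6 [EW]: N:wait,E:car6-GO,S:wait,W:empty | queues: N=0 E=0 S=0 W=0
Car 1 crosses at step 5

5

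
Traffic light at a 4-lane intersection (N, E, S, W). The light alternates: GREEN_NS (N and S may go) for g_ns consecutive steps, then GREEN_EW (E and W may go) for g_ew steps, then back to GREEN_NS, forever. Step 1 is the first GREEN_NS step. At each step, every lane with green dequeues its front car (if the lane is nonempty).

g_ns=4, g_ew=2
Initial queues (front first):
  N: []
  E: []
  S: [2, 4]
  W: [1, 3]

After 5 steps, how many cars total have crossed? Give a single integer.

Step 1 [NS]: N:empty,E:wait,S:car2-GO,W:wait | queues: N=0 E=0 S=1 W=2
Step 2 [NS]: N:empty,E:wait,S:car4-GO,W:wait | queues: N=0 E=0 S=0 W=2
Step 3 [NS]: N:empty,E:wait,S:empty,W:wait | queues: N=0 E=0 S=0 W=2
Step 4 [NS]: N:empty,E:wait,S:empty,W:wait | queues: N=0 E=0 S=0 W=2
Step 5 [EW]: N:wait,E:empty,S:wait,W:car1-GO | queues: N=0 E=0 S=0 W=1
Cars crossed by step 5: 3

Answer: 3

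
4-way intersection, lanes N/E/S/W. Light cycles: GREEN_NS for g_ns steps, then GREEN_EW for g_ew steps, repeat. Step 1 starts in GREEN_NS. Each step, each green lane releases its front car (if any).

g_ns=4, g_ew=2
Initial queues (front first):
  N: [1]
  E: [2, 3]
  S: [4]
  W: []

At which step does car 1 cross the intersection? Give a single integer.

Step 1 [NS]: N:car1-GO,E:wait,S:car4-GO,W:wait | queues: N=0 E=2 S=0 W=0
Step 2 [NS]: N:empty,E:wait,S:empty,W:wait | queues: N=0 E=2 S=0 W=0
Step 3 [NS]: N:empty,E:wait,S:empty,W:wait | queues: N=0 E=2 S=0 W=0
Step 4 [NS]: N:empty,E:wait,S:empty,W:wait | queues: N=0 E=2 S=0 W=0
Step 5 [EW]: N:wait,E:car2-GO,S:wait,W:empty | queues: N=0 E=1 S=0 W=0
Step 6 [EW]: N:wait,E:car3-GO,S:wait,W:empty | queues: N=0 E=0 S=0 W=0
Car 1 crosses at step 1

1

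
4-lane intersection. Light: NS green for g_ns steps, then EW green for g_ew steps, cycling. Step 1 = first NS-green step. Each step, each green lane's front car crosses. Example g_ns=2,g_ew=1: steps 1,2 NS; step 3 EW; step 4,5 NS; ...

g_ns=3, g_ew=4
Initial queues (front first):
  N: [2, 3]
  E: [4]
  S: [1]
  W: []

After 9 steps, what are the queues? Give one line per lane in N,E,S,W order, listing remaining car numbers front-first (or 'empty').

Step 1 [NS]: N:car2-GO,E:wait,S:car1-GO,W:wait | queues: N=1 E=1 S=0 W=0
Step 2 [NS]: N:car3-GO,E:wait,S:empty,W:wait | queues: N=0 E=1 S=0 W=0
Step 3 [NS]: N:empty,E:wait,S:empty,W:wait | queues: N=0 E=1 S=0 W=0
Step 4 [EW]: N:wait,E:car4-GO,S:wait,W:empty | queues: N=0 E=0 S=0 W=0

N: empty
E: empty
S: empty
W: empty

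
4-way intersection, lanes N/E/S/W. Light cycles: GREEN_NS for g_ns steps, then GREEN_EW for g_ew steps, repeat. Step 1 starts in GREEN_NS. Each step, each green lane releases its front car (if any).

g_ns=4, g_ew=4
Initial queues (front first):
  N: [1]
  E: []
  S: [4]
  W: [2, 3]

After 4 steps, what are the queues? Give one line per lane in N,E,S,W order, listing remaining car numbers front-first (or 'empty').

Step 1 [NS]: N:car1-GO,E:wait,S:car4-GO,W:wait | queues: N=0 E=0 S=0 W=2
Step 2 [NS]: N:empty,E:wait,S:empty,W:wait | queues: N=0 E=0 S=0 W=2
Step 3 [NS]: N:empty,E:wait,S:empty,W:wait | queues: N=0 E=0 S=0 W=2
Step 4 [NS]: N:empty,E:wait,S:empty,W:wait | queues: N=0 E=0 S=0 W=2

N: empty
E: empty
S: empty
W: 2 3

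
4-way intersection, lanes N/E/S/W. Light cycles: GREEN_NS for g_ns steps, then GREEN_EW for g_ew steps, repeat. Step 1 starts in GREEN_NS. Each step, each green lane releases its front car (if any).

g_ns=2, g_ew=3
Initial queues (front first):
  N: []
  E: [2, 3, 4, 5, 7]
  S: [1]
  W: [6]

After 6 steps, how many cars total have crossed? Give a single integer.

Answer: 5

Derivation:
Step 1 [NS]: N:empty,E:wait,S:car1-GO,W:wait | queues: N=0 E=5 S=0 W=1
Step 2 [NS]: N:empty,E:wait,S:empty,W:wait | queues: N=0 E=5 S=0 W=1
Step 3 [EW]: N:wait,E:car2-GO,S:wait,W:car6-GO | queues: N=0 E=4 S=0 W=0
Step 4 [EW]: N:wait,E:car3-GO,S:wait,W:empty | queues: N=0 E=3 S=0 W=0
Step 5 [EW]: N:wait,E:car4-GO,S:wait,W:empty | queues: N=0 E=2 S=0 W=0
Step 6 [NS]: N:empty,E:wait,S:empty,W:wait | queues: N=0 E=2 S=0 W=0
Cars crossed by step 6: 5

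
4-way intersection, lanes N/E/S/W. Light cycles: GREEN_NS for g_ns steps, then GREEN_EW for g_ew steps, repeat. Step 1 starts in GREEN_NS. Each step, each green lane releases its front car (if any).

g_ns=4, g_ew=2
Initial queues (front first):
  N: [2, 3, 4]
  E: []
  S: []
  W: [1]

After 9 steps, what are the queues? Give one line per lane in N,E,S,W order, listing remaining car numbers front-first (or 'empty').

Step 1 [NS]: N:car2-GO,E:wait,S:empty,W:wait | queues: N=2 E=0 S=0 W=1
Step 2 [NS]: N:car3-GO,E:wait,S:empty,W:wait | queues: N=1 E=0 S=0 W=1
Step 3 [NS]: N:car4-GO,E:wait,S:empty,W:wait | queues: N=0 E=0 S=0 W=1
Step 4 [NS]: N:empty,E:wait,S:empty,W:wait | queues: N=0 E=0 S=0 W=1
Step 5 [EW]: N:wait,E:empty,S:wait,W:car1-GO | queues: N=0 E=0 S=0 W=0

N: empty
E: empty
S: empty
W: empty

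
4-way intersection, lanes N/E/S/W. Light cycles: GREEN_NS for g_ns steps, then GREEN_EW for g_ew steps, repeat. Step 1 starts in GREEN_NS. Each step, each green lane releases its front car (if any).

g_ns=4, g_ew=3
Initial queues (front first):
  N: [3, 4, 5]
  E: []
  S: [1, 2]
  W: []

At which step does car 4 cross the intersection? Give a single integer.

Step 1 [NS]: N:car3-GO,E:wait,S:car1-GO,W:wait | queues: N=2 E=0 S=1 W=0
Step 2 [NS]: N:car4-GO,E:wait,S:car2-GO,W:wait | queues: N=1 E=0 S=0 W=0
Step 3 [NS]: N:car5-GO,E:wait,S:empty,W:wait | queues: N=0 E=0 S=0 W=0
Car 4 crosses at step 2

2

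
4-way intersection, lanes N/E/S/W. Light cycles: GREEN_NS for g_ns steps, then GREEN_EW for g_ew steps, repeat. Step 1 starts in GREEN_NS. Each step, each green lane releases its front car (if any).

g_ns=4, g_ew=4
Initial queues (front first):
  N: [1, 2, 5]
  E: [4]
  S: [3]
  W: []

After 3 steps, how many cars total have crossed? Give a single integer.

Answer: 4

Derivation:
Step 1 [NS]: N:car1-GO,E:wait,S:car3-GO,W:wait | queues: N=2 E=1 S=0 W=0
Step 2 [NS]: N:car2-GO,E:wait,S:empty,W:wait | queues: N=1 E=1 S=0 W=0
Step 3 [NS]: N:car5-GO,E:wait,S:empty,W:wait | queues: N=0 E=1 S=0 W=0
Cars crossed by step 3: 4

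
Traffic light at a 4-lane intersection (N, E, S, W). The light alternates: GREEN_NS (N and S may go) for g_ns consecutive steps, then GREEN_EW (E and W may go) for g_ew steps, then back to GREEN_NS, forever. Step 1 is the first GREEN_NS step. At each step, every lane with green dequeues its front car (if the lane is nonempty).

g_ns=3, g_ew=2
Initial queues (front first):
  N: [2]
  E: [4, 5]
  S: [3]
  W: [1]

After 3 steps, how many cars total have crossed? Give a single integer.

Answer: 2

Derivation:
Step 1 [NS]: N:car2-GO,E:wait,S:car3-GO,W:wait | queues: N=0 E=2 S=0 W=1
Step 2 [NS]: N:empty,E:wait,S:empty,W:wait | queues: N=0 E=2 S=0 W=1
Step 3 [NS]: N:empty,E:wait,S:empty,W:wait | queues: N=0 E=2 S=0 W=1
Cars crossed by step 3: 2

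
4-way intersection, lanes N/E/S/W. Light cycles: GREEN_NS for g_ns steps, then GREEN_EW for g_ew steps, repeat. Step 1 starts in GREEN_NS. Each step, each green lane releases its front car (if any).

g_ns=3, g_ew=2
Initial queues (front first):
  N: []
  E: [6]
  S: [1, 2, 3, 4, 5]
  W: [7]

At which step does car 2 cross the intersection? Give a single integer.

Step 1 [NS]: N:empty,E:wait,S:car1-GO,W:wait | queues: N=0 E=1 S=4 W=1
Step 2 [NS]: N:empty,E:wait,S:car2-GO,W:wait | queues: N=0 E=1 S=3 W=1
Step 3 [NS]: N:empty,E:wait,S:car3-GO,W:wait | queues: N=0 E=1 S=2 W=1
Step 4 [EW]: N:wait,E:car6-GO,S:wait,W:car7-GO | queues: N=0 E=0 S=2 W=0
Step 5 [EW]: N:wait,E:empty,S:wait,W:empty | queues: N=0 E=0 S=2 W=0
Step 6 [NS]: N:empty,E:wait,S:car4-GO,W:wait | queues: N=0 E=0 S=1 W=0
Step 7 [NS]: N:empty,E:wait,S:car5-GO,W:wait | queues: N=0 E=0 S=0 W=0
Car 2 crosses at step 2

2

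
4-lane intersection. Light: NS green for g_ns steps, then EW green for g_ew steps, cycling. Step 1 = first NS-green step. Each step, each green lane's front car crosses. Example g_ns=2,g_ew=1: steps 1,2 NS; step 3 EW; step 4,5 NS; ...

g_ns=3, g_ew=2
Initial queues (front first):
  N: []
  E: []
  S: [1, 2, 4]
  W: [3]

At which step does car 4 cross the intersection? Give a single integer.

Step 1 [NS]: N:empty,E:wait,S:car1-GO,W:wait | queues: N=0 E=0 S=2 W=1
Step 2 [NS]: N:empty,E:wait,S:car2-GO,W:wait | queues: N=0 E=0 S=1 W=1
Step 3 [NS]: N:empty,E:wait,S:car4-GO,W:wait | queues: N=0 E=0 S=0 W=1
Step 4 [EW]: N:wait,E:empty,S:wait,W:car3-GO | queues: N=0 E=0 S=0 W=0
Car 4 crosses at step 3

3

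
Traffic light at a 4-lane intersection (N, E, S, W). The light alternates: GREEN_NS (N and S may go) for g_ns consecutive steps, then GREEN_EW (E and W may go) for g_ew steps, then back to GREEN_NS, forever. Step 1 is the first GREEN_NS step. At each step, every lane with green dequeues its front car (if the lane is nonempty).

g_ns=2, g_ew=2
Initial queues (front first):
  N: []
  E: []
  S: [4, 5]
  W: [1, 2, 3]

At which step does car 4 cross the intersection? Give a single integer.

Step 1 [NS]: N:empty,E:wait,S:car4-GO,W:wait | queues: N=0 E=0 S=1 W=3
Step 2 [NS]: N:empty,E:wait,S:car5-GO,W:wait | queues: N=0 E=0 S=0 W=3
Step 3 [EW]: N:wait,E:empty,S:wait,W:car1-GO | queues: N=0 E=0 S=0 W=2
Step 4 [EW]: N:wait,E:empty,S:wait,W:car2-GO | queues: N=0 E=0 S=0 W=1
Step 5 [NS]: N:empty,E:wait,S:empty,W:wait | queues: N=0 E=0 S=0 W=1
Step 6 [NS]: N:empty,E:wait,S:empty,W:wait | queues: N=0 E=0 S=0 W=1
Step 7 [EW]: N:wait,E:empty,S:wait,W:car3-GO | queues: N=0 E=0 S=0 W=0
Car 4 crosses at step 1

1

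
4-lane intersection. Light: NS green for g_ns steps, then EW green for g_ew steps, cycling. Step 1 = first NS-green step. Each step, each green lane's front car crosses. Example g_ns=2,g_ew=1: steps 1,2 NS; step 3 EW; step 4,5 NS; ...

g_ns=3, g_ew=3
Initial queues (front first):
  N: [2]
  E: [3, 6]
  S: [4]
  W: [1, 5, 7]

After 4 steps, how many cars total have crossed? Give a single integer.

Step 1 [NS]: N:car2-GO,E:wait,S:car4-GO,W:wait | queues: N=0 E=2 S=0 W=3
Step 2 [NS]: N:empty,E:wait,S:empty,W:wait | queues: N=0 E=2 S=0 W=3
Step 3 [NS]: N:empty,E:wait,S:empty,W:wait | queues: N=0 E=2 S=0 W=3
Step 4 [EW]: N:wait,E:car3-GO,S:wait,W:car1-GO | queues: N=0 E=1 S=0 W=2
Cars crossed by step 4: 4

Answer: 4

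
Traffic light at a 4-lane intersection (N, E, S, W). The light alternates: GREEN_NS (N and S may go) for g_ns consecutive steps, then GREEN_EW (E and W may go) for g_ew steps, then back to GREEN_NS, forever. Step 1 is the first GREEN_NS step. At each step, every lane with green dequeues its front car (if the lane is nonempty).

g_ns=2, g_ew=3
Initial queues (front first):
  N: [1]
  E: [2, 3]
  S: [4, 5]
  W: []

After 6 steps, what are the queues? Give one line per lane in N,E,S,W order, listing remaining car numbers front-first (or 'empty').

Step 1 [NS]: N:car1-GO,E:wait,S:car4-GO,W:wait | queues: N=0 E=2 S=1 W=0
Step 2 [NS]: N:empty,E:wait,S:car5-GO,W:wait | queues: N=0 E=2 S=0 W=0
Step 3 [EW]: N:wait,E:car2-GO,S:wait,W:empty | queues: N=0 E=1 S=0 W=0
Step 4 [EW]: N:wait,E:car3-GO,S:wait,W:empty | queues: N=0 E=0 S=0 W=0

N: empty
E: empty
S: empty
W: empty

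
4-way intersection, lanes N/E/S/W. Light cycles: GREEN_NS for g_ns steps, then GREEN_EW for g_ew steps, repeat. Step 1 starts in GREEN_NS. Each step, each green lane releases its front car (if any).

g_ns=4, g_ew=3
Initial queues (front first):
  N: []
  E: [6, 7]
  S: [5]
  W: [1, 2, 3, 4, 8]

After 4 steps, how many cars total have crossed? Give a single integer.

Answer: 1

Derivation:
Step 1 [NS]: N:empty,E:wait,S:car5-GO,W:wait | queues: N=0 E=2 S=0 W=5
Step 2 [NS]: N:empty,E:wait,S:empty,W:wait | queues: N=0 E=2 S=0 W=5
Step 3 [NS]: N:empty,E:wait,S:empty,W:wait | queues: N=0 E=2 S=0 W=5
Step 4 [NS]: N:empty,E:wait,S:empty,W:wait | queues: N=0 E=2 S=0 W=5
Cars crossed by step 4: 1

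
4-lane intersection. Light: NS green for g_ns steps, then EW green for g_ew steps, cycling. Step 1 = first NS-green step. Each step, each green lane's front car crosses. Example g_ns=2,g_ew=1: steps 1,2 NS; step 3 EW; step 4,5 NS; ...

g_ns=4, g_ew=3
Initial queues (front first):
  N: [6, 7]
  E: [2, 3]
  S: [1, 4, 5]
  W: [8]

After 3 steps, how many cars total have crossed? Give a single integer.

Answer: 5

Derivation:
Step 1 [NS]: N:car6-GO,E:wait,S:car1-GO,W:wait | queues: N=1 E=2 S=2 W=1
Step 2 [NS]: N:car7-GO,E:wait,S:car4-GO,W:wait | queues: N=0 E=2 S=1 W=1
Step 3 [NS]: N:empty,E:wait,S:car5-GO,W:wait | queues: N=0 E=2 S=0 W=1
Cars crossed by step 3: 5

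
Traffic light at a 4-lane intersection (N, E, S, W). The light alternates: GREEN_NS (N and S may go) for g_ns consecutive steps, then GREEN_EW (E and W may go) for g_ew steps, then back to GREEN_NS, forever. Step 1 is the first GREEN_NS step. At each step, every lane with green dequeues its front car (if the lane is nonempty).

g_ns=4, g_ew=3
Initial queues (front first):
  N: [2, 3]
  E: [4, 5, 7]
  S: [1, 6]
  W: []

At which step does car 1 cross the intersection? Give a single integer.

Step 1 [NS]: N:car2-GO,E:wait,S:car1-GO,W:wait | queues: N=1 E=3 S=1 W=0
Step 2 [NS]: N:car3-GO,E:wait,S:car6-GO,W:wait | queues: N=0 E=3 S=0 W=0
Step 3 [NS]: N:empty,E:wait,S:empty,W:wait | queues: N=0 E=3 S=0 W=0
Step 4 [NS]: N:empty,E:wait,S:empty,W:wait | queues: N=0 E=3 S=0 W=0
Step 5 [EW]: N:wait,E:car4-GO,S:wait,W:empty | queues: N=0 E=2 S=0 W=0
Step 6 [EW]: N:wait,E:car5-GO,S:wait,W:empty | queues: N=0 E=1 S=0 W=0
Step 7 [EW]: N:wait,E:car7-GO,S:wait,W:empty | queues: N=0 E=0 S=0 W=0
Car 1 crosses at step 1

1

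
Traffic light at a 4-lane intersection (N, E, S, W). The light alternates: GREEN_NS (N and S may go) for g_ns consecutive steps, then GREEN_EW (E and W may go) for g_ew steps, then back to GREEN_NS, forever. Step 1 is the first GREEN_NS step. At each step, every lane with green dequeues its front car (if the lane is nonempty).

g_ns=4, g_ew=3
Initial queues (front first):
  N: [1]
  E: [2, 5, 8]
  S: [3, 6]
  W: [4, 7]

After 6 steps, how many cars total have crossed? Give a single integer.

Step 1 [NS]: N:car1-GO,E:wait,S:car3-GO,W:wait | queues: N=0 E=3 S=1 W=2
Step 2 [NS]: N:empty,E:wait,S:car6-GO,W:wait | queues: N=0 E=3 S=0 W=2
Step 3 [NS]: N:empty,E:wait,S:empty,W:wait | queues: N=0 E=3 S=0 W=2
Step 4 [NS]: N:empty,E:wait,S:empty,W:wait | queues: N=0 E=3 S=0 W=2
Step 5 [EW]: N:wait,E:car2-GO,S:wait,W:car4-GO | queues: N=0 E=2 S=0 W=1
Step 6 [EW]: N:wait,E:car5-GO,S:wait,W:car7-GO | queues: N=0 E=1 S=0 W=0
Cars crossed by step 6: 7

Answer: 7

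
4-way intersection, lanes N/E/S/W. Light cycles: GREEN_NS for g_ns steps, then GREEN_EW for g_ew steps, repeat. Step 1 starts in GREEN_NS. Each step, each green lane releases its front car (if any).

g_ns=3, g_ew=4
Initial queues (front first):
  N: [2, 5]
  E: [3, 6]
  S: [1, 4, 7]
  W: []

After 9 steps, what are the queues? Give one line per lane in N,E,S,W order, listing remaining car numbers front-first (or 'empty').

Step 1 [NS]: N:car2-GO,E:wait,S:car1-GO,W:wait | queues: N=1 E=2 S=2 W=0
Step 2 [NS]: N:car5-GO,E:wait,S:car4-GO,W:wait | queues: N=0 E=2 S=1 W=0
Step 3 [NS]: N:empty,E:wait,S:car7-GO,W:wait | queues: N=0 E=2 S=0 W=0
Step 4 [EW]: N:wait,E:car3-GO,S:wait,W:empty | queues: N=0 E=1 S=0 W=0
Step 5 [EW]: N:wait,E:car6-GO,S:wait,W:empty | queues: N=0 E=0 S=0 W=0

N: empty
E: empty
S: empty
W: empty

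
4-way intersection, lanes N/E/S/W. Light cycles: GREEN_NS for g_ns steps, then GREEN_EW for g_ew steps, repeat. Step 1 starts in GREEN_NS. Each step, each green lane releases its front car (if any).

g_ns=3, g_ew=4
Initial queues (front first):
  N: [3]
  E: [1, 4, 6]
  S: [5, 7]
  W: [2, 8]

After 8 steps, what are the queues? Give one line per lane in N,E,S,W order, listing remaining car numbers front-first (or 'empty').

Step 1 [NS]: N:car3-GO,E:wait,S:car5-GO,W:wait | queues: N=0 E=3 S=1 W=2
Step 2 [NS]: N:empty,E:wait,S:car7-GO,W:wait | queues: N=0 E=3 S=0 W=2
Step 3 [NS]: N:empty,E:wait,S:empty,W:wait | queues: N=0 E=3 S=0 W=2
Step 4 [EW]: N:wait,E:car1-GO,S:wait,W:car2-GO | queues: N=0 E=2 S=0 W=1
Step 5 [EW]: N:wait,E:car4-GO,S:wait,W:car8-GO | queues: N=0 E=1 S=0 W=0
Step 6 [EW]: N:wait,E:car6-GO,S:wait,W:empty | queues: N=0 E=0 S=0 W=0

N: empty
E: empty
S: empty
W: empty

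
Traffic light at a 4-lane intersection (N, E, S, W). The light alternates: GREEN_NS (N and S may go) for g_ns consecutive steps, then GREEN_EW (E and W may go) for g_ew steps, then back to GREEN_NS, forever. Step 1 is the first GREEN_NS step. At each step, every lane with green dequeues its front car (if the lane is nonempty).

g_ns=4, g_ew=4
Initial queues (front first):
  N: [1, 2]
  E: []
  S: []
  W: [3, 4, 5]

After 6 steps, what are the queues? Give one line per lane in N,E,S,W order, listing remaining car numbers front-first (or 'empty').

Step 1 [NS]: N:car1-GO,E:wait,S:empty,W:wait | queues: N=1 E=0 S=0 W=3
Step 2 [NS]: N:car2-GO,E:wait,S:empty,W:wait | queues: N=0 E=0 S=0 W=3
Step 3 [NS]: N:empty,E:wait,S:empty,W:wait | queues: N=0 E=0 S=0 W=3
Step 4 [NS]: N:empty,E:wait,S:empty,W:wait | queues: N=0 E=0 S=0 W=3
Step 5 [EW]: N:wait,E:empty,S:wait,W:car3-GO | queues: N=0 E=0 S=0 W=2
Step 6 [EW]: N:wait,E:empty,S:wait,W:car4-GO | queues: N=0 E=0 S=0 W=1

N: empty
E: empty
S: empty
W: 5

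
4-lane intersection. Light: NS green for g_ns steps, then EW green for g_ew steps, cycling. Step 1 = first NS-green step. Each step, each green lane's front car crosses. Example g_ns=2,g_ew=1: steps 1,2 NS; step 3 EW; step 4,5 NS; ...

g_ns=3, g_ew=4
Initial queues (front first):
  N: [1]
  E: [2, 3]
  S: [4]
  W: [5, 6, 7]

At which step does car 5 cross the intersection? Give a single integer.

Step 1 [NS]: N:car1-GO,E:wait,S:car4-GO,W:wait | queues: N=0 E=2 S=0 W=3
Step 2 [NS]: N:empty,E:wait,S:empty,W:wait | queues: N=0 E=2 S=0 W=3
Step 3 [NS]: N:empty,E:wait,S:empty,W:wait | queues: N=0 E=2 S=0 W=3
Step 4 [EW]: N:wait,E:car2-GO,S:wait,W:car5-GO | queues: N=0 E=1 S=0 W=2
Step 5 [EW]: N:wait,E:car3-GO,S:wait,W:car6-GO | queues: N=0 E=0 S=0 W=1
Step 6 [EW]: N:wait,E:empty,S:wait,W:car7-GO | queues: N=0 E=0 S=0 W=0
Car 5 crosses at step 4

4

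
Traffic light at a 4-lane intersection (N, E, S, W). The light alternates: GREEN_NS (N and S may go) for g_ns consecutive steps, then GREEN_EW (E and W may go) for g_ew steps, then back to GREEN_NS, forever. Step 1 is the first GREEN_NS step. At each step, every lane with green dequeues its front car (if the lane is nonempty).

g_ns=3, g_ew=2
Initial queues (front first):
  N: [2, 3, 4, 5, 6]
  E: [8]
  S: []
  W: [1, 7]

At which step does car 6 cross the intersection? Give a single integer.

Step 1 [NS]: N:car2-GO,E:wait,S:empty,W:wait | queues: N=4 E=1 S=0 W=2
Step 2 [NS]: N:car3-GO,E:wait,S:empty,W:wait | queues: N=3 E=1 S=0 W=2
Step 3 [NS]: N:car4-GO,E:wait,S:empty,W:wait | queues: N=2 E=1 S=0 W=2
Step 4 [EW]: N:wait,E:car8-GO,S:wait,W:car1-GO | queues: N=2 E=0 S=0 W=1
Step 5 [EW]: N:wait,E:empty,S:wait,W:car7-GO | queues: N=2 E=0 S=0 W=0
Step 6 [NS]: N:car5-GO,E:wait,S:empty,W:wait | queues: N=1 E=0 S=0 W=0
Step 7 [NS]: N:car6-GO,E:wait,S:empty,W:wait | queues: N=0 E=0 S=0 W=0
Car 6 crosses at step 7

7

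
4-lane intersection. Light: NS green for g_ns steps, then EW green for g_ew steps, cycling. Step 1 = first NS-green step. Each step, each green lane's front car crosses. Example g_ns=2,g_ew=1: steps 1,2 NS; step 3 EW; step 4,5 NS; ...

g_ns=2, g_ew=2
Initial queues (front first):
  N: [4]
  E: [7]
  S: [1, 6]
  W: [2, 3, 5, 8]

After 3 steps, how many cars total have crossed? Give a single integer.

Answer: 5

Derivation:
Step 1 [NS]: N:car4-GO,E:wait,S:car1-GO,W:wait | queues: N=0 E=1 S=1 W=4
Step 2 [NS]: N:empty,E:wait,S:car6-GO,W:wait | queues: N=0 E=1 S=0 W=4
Step 3 [EW]: N:wait,E:car7-GO,S:wait,W:car2-GO | queues: N=0 E=0 S=0 W=3
Cars crossed by step 3: 5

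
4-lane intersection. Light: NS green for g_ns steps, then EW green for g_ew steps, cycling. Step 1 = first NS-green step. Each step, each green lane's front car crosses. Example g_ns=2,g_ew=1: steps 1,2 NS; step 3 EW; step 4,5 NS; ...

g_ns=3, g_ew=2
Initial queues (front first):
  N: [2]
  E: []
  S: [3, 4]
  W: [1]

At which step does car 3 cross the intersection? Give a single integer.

Step 1 [NS]: N:car2-GO,E:wait,S:car3-GO,W:wait | queues: N=0 E=0 S=1 W=1
Step 2 [NS]: N:empty,E:wait,S:car4-GO,W:wait | queues: N=0 E=0 S=0 W=1
Step 3 [NS]: N:empty,E:wait,S:empty,W:wait | queues: N=0 E=0 S=0 W=1
Step 4 [EW]: N:wait,E:empty,S:wait,W:car1-GO | queues: N=0 E=0 S=0 W=0
Car 3 crosses at step 1

1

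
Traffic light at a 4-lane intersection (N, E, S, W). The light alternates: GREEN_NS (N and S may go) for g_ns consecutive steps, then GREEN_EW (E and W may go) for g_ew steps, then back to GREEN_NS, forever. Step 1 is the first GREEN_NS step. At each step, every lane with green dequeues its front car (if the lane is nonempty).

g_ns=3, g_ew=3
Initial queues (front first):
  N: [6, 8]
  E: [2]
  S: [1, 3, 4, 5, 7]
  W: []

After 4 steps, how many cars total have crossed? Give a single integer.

Answer: 6

Derivation:
Step 1 [NS]: N:car6-GO,E:wait,S:car1-GO,W:wait | queues: N=1 E=1 S=4 W=0
Step 2 [NS]: N:car8-GO,E:wait,S:car3-GO,W:wait | queues: N=0 E=1 S=3 W=0
Step 3 [NS]: N:empty,E:wait,S:car4-GO,W:wait | queues: N=0 E=1 S=2 W=0
Step 4 [EW]: N:wait,E:car2-GO,S:wait,W:empty | queues: N=0 E=0 S=2 W=0
Cars crossed by step 4: 6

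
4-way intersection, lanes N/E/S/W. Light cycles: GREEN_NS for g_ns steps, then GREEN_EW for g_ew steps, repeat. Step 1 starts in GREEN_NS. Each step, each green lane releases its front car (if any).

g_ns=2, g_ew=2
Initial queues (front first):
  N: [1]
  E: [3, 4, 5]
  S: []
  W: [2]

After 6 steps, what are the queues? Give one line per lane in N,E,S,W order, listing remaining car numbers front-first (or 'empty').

Step 1 [NS]: N:car1-GO,E:wait,S:empty,W:wait | queues: N=0 E=3 S=0 W=1
Step 2 [NS]: N:empty,E:wait,S:empty,W:wait | queues: N=0 E=3 S=0 W=1
Step 3 [EW]: N:wait,E:car3-GO,S:wait,W:car2-GO | queues: N=0 E=2 S=0 W=0
Step 4 [EW]: N:wait,E:car4-GO,S:wait,W:empty | queues: N=0 E=1 S=0 W=0
Step 5 [NS]: N:empty,E:wait,S:empty,W:wait | queues: N=0 E=1 S=0 W=0
Step 6 [NS]: N:empty,E:wait,S:empty,W:wait | queues: N=0 E=1 S=0 W=0

N: empty
E: 5
S: empty
W: empty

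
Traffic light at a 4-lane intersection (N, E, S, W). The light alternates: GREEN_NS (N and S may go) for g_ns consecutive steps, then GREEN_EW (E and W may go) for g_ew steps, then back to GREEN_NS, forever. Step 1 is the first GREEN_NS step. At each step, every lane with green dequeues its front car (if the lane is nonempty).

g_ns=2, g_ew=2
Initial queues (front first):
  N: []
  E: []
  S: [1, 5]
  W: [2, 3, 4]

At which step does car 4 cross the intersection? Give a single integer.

Step 1 [NS]: N:empty,E:wait,S:car1-GO,W:wait | queues: N=0 E=0 S=1 W=3
Step 2 [NS]: N:empty,E:wait,S:car5-GO,W:wait | queues: N=0 E=0 S=0 W=3
Step 3 [EW]: N:wait,E:empty,S:wait,W:car2-GO | queues: N=0 E=0 S=0 W=2
Step 4 [EW]: N:wait,E:empty,S:wait,W:car3-GO | queues: N=0 E=0 S=0 W=1
Step 5 [NS]: N:empty,E:wait,S:empty,W:wait | queues: N=0 E=0 S=0 W=1
Step 6 [NS]: N:empty,E:wait,S:empty,W:wait | queues: N=0 E=0 S=0 W=1
Step 7 [EW]: N:wait,E:empty,S:wait,W:car4-GO | queues: N=0 E=0 S=0 W=0
Car 4 crosses at step 7

7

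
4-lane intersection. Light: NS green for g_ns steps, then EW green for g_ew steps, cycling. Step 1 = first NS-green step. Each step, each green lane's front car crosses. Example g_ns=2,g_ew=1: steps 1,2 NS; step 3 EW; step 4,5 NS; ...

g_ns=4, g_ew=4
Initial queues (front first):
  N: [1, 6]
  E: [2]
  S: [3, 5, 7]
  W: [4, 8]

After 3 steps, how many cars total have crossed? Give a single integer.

Step 1 [NS]: N:car1-GO,E:wait,S:car3-GO,W:wait | queues: N=1 E=1 S=2 W=2
Step 2 [NS]: N:car6-GO,E:wait,S:car5-GO,W:wait | queues: N=0 E=1 S=1 W=2
Step 3 [NS]: N:empty,E:wait,S:car7-GO,W:wait | queues: N=0 E=1 S=0 W=2
Cars crossed by step 3: 5

Answer: 5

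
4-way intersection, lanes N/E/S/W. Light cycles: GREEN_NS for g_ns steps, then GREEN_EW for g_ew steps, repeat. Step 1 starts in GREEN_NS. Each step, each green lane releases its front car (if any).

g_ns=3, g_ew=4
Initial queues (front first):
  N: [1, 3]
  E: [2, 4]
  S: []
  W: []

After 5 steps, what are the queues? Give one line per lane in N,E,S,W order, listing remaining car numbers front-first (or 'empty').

Step 1 [NS]: N:car1-GO,E:wait,S:empty,W:wait | queues: N=1 E=2 S=0 W=0
Step 2 [NS]: N:car3-GO,E:wait,S:empty,W:wait | queues: N=0 E=2 S=0 W=0
Step 3 [NS]: N:empty,E:wait,S:empty,W:wait | queues: N=0 E=2 S=0 W=0
Step 4 [EW]: N:wait,E:car2-GO,S:wait,W:empty | queues: N=0 E=1 S=0 W=0
Step 5 [EW]: N:wait,E:car4-GO,S:wait,W:empty | queues: N=0 E=0 S=0 W=0

N: empty
E: empty
S: empty
W: empty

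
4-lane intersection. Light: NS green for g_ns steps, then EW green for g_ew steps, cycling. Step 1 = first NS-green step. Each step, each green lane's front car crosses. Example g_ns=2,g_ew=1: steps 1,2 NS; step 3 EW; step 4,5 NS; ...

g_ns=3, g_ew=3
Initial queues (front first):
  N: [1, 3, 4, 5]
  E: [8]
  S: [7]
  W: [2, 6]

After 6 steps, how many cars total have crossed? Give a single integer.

Step 1 [NS]: N:car1-GO,E:wait,S:car7-GO,W:wait | queues: N=3 E=1 S=0 W=2
Step 2 [NS]: N:car3-GO,E:wait,S:empty,W:wait | queues: N=2 E=1 S=0 W=2
Step 3 [NS]: N:car4-GO,E:wait,S:empty,W:wait | queues: N=1 E=1 S=0 W=2
Step 4 [EW]: N:wait,E:car8-GO,S:wait,W:car2-GO | queues: N=1 E=0 S=0 W=1
Step 5 [EW]: N:wait,E:empty,S:wait,W:car6-GO | queues: N=1 E=0 S=0 W=0
Step 6 [EW]: N:wait,E:empty,S:wait,W:empty | queues: N=1 E=0 S=0 W=0
Cars crossed by step 6: 7

Answer: 7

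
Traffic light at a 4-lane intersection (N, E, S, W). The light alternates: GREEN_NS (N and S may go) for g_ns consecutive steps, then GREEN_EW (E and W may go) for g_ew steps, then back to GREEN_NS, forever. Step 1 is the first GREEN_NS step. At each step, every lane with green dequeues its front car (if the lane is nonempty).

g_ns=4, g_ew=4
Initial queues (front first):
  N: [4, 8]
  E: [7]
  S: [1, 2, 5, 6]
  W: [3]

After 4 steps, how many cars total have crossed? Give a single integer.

Answer: 6

Derivation:
Step 1 [NS]: N:car4-GO,E:wait,S:car1-GO,W:wait | queues: N=1 E=1 S=3 W=1
Step 2 [NS]: N:car8-GO,E:wait,S:car2-GO,W:wait | queues: N=0 E=1 S=2 W=1
Step 3 [NS]: N:empty,E:wait,S:car5-GO,W:wait | queues: N=0 E=1 S=1 W=1
Step 4 [NS]: N:empty,E:wait,S:car6-GO,W:wait | queues: N=0 E=1 S=0 W=1
Cars crossed by step 4: 6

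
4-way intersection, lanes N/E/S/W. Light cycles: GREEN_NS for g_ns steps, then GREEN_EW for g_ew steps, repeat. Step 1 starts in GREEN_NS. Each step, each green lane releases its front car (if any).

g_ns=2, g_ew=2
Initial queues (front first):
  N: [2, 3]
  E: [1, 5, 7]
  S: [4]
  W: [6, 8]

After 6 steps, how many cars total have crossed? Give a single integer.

Answer: 7

Derivation:
Step 1 [NS]: N:car2-GO,E:wait,S:car4-GO,W:wait | queues: N=1 E=3 S=0 W=2
Step 2 [NS]: N:car3-GO,E:wait,S:empty,W:wait | queues: N=0 E=3 S=0 W=2
Step 3 [EW]: N:wait,E:car1-GO,S:wait,W:car6-GO | queues: N=0 E=2 S=0 W=1
Step 4 [EW]: N:wait,E:car5-GO,S:wait,W:car8-GO | queues: N=0 E=1 S=0 W=0
Step 5 [NS]: N:empty,E:wait,S:empty,W:wait | queues: N=0 E=1 S=0 W=0
Step 6 [NS]: N:empty,E:wait,S:empty,W:wait | queues: N=0 E=1 S=0 W=0
Cars crossed by step 6: 7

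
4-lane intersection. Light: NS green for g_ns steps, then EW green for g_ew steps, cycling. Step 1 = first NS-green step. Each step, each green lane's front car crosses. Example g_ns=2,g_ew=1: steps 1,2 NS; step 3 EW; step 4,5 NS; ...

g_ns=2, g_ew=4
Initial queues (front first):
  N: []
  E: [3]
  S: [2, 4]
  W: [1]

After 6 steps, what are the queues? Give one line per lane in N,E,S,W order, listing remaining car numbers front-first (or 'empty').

Step 1 [NS]: N:empty,E:wait,S:car2-GO,W:wait | queues: N=0 E=1 S=1 W=1
Step 2 [NS]: N:empty,E:wait,S:car4-GO,W:wait | queues: N=0 E=1 S=0 W=1
Step 3 [EW]: N:wait,E:car3-GO,S:wait,W:car1-GO | queues: N=0 E=0 S=0 W=0

N: empty
E: empty
S: empty
W: empty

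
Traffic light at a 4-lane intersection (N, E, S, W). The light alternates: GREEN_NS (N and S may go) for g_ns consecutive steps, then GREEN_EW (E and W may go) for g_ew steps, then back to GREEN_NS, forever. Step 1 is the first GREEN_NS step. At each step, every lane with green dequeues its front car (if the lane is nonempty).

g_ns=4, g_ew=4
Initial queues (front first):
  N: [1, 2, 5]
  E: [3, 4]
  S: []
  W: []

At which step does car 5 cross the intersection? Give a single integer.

Step 1 [NS]: N:car1-GO,E:wait,S:empty,W:wait | queues: N=2 E=2 S=0 W=0
Step 2 [NS]: N:car2-GO,E:wait,S:empty,W:wait | queues: N=1 E=2 S=0 W=0
Step 3 [NS]: N:car5-GO,E:wait,S:empty,W:wait | queues: N=0 E=2 S=0 W=0
Step 4 [NS]: N:empty,E:wait,S:empty,W:wait | queues: N=0 E=2 S=0 W=0
Step 5 [EW]: N:wait,E:car3-GO,S:wait,W:empty | queues: N=0 E=1 S=0 W=0
Step 6 [EW]: N:wait,E:car4-GO,S:wait,W:empty | queues: N=0 E=0 S=0 W=0
Car 5 crosses at step 3

3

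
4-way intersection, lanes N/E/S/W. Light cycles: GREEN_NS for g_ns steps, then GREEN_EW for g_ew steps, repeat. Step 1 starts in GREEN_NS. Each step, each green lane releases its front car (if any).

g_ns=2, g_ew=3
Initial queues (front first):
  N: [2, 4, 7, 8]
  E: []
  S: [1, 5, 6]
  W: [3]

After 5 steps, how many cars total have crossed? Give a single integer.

Answer: 5

Derivation:
Step 1 [NS]: N:car2-GO,E:wait,S:car1-GO,W:wait | queues: N=3 E=0 S=2 W=1
Step 2 [NS]: N:car4-GO,E:wait,S:car5-GO,W:wait | queues: N=2 E=0 S=1 W=1
Step 3 [EW]: N:wait,E:empty,S:wait,W:car3-GO | queues: N=2 E=0 S=1 W=0
Step 4 [EW]: N:wait,E:empty,S:wait,W:empty | queues: N=2 E=0 S=1 W=0
Step 5 [EW]: N:wait,E:empty,S:wait,W:empty | queues: N=2 E=0 S=1 W=0
Cars crossed by step 5: 5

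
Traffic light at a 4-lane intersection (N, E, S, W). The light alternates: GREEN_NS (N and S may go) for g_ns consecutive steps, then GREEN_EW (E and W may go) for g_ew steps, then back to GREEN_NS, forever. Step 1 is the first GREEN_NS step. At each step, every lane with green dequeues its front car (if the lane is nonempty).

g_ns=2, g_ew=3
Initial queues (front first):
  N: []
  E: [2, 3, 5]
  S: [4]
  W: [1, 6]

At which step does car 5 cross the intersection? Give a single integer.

Step 1 [NS]: N:empty,E:wait,S:car4-GO,W:wait | queues: N=0 E=3 S=0 W=2
Step 2 [NS]: N:empty,E:wait,S:empty,W:wait | queues: N=0 E=3 S=0 W=2
Step 3 [EW]: N:wait,E:car2-GO,S:wait,W:car1-GO | queues: N=0 E=2 S=0 W=1
Step 4 [EW]: N:wait,E:car3-GO,S:wait,W:car6-GO | queues: N=0 E=1 S=0 W=0
Step 5 [EW]: N:wait,E:car5-GO,S:wait,W:empty | queues: N=0 E=0 S=0 W=0
Car 5 crosses at step 5

5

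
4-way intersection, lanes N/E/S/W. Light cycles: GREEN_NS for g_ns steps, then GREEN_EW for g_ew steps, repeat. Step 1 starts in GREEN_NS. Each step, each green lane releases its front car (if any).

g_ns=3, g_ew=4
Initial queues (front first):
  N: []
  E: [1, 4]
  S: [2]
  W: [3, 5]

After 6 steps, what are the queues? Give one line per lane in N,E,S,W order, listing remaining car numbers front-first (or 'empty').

Step 1 [NS]: N:empty,E:wait,S:car2-GO,W:wait | queues: N=0 E=2 S=0 W=2
Step 2 [NS]: N:empty,E:wait,S:empty,W:wait | queues: N=0 E=2 S=0 W=2
Step 3 [NS]: N:empty,E:wait,S:empty,W:wait | queues: N=0 E=2 S=0 W=2
Step 4 [EW]: N:wait,E:car1-GO,S:wait,W:car3-GO | queues: N=0 E=1 S=0 W=1
Step 5 [EW]: N:wait,E:car4-GO,S:wait,W:car5-GO | queues: N=0 E=0 S=0 W=0

N: empty
E: empty
S: empty
W: empty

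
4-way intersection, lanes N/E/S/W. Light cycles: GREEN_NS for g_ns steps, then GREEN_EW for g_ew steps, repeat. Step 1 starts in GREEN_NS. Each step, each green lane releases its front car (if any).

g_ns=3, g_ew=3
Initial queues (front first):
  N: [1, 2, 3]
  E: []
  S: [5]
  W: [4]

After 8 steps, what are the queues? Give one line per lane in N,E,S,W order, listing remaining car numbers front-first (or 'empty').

Step 1 [NS]: N:car1-GO,E:wait,S:car5-GO,W:wait | queues: N=2 E=0 S=0 W=1
Step 2 [NS]: N:car2-GO,E:wait,S:empty,W:wait | queues: N=1 E=0 S=0 W=1
Step 3 [NS]: N:car3-GO,E:wait,S:empty,W:wait | queues: N=0 E=0 S=0 W=1
Step 4 [EW]: N:wait,E:empty,S:wait,W:car4-GO | queues: N=0 E=0 S=0 W=0

N: empty
E: empty
S: empty
W: empty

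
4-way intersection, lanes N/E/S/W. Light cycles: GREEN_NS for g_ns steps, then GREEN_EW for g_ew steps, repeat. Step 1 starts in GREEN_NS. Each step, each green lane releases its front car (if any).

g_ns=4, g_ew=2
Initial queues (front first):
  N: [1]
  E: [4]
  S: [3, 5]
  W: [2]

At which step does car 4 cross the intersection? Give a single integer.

Step 1 [NS]: N:car1-GO,E:wait,S:car3-GO,W:wait | queues: N=0 E=1 S=1 W=1
Step 2 [NS]: N:empty,E:wait,S:car5-GO,W:wait | queues: N=0 E=1 S=0 W=1
Step 3 [NS]: N:empty,E:wait,S:empty,W:wait | queues: N=0 E=1 S=0 W=1
Step 4 [NS]: N:empty,E:wait,S:empty,W:wait | queues: N=0 E=1 S=0 W=1
Step 5 [EW]: N:wait,E:car4-GO,S:wait,W:car2-GO | queues: N=0 E=0 S=0 W=0
Car 4 crosses at step 5

5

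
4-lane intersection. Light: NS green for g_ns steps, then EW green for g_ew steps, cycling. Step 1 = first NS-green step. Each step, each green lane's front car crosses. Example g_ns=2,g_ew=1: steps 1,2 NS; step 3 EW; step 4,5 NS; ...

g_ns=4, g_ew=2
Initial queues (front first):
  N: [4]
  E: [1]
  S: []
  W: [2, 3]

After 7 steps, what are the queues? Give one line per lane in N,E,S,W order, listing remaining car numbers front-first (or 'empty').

Step 1 [NS]: N:car4-GO,E:wait,S:empty,W:wait | queues: N=0 E=1 S=0 W=2
Step 2 [NS]: N:empty,E:wait,S:empty,W:wait | queues: N=0 E=1 S=0 W=2
Step 3 [NS]: N:empty,E:wait,S:empty,W:wait | queues: N=0 E=1 S=0 W=2
Step 4 [NS]: N:empty,E:wait,S:empty,W:wait | queues: N=0 E=1 S=0 W=2
Step 5 [EW]: N:wait,E:car1-GO,S:wait,W:car2-GO | queues: N=0 E=0 S=0 W=1
Step 6 [EW]: N:wait,E:empty,S:wait,W:car3-GO | queues: N=0 E=0 S=0 W=0

N: empty
E: empty
S: empty
W: empty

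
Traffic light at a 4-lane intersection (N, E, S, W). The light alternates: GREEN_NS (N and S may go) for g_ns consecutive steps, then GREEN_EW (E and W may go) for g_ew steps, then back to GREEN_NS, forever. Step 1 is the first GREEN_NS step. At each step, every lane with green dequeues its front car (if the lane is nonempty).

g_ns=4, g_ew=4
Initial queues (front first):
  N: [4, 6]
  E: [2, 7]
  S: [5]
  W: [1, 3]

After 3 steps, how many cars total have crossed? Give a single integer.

Answer: 3

Derivation:
Step 1 [NS]: N:car4-GO,E:wait,S:car5-GO,W:wait | queues: N=1 E=2 S=0 W=2
Step 2 [NS]: N:car6-GO,E:wait,S:empty,W:wait | queues: N=0 E=2 S=0 W=2
Step 3 [NS]: N:empty,E:wait,S:empty,W:wait | queues: N=0 E=2 S=0 W=2
Cars crossed by step 3: 3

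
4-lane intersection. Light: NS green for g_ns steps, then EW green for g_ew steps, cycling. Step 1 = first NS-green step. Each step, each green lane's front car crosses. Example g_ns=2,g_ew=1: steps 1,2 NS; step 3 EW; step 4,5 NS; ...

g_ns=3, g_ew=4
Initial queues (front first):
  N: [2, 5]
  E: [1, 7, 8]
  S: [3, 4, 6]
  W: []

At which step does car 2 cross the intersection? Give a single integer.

Step 1 [NS]: N:car2-GO,E:wait,S:car3-GO,W:wait | queues: N=1 E=3 S=2 W=0
Step 2 [NS]: N:car5-GO,E:wait,S:car4-GO,W:wait | queues: N=0 E=3 S=1 W=0
Step 3 [NS]: N:empty,E:wait,S:car6-GO,W:wait | queues: N=0 E=3 S=0 W=0
Step 4 [EW]: N:wait,E:car1-GO,S:wait,W:empty | queues: N=0 E=2 S=0 W=0
Step 5 [EW]: N:wait,E:car7-GO,S:wait,W:empty | queues: N=0 E=1 S=0 W=0
Step 6 [EW]: N:wait,E:car8-GO,S:wait,W:empty | queues: N=0 E=0 S=0 W=0
Car 2 crosses at step 1

1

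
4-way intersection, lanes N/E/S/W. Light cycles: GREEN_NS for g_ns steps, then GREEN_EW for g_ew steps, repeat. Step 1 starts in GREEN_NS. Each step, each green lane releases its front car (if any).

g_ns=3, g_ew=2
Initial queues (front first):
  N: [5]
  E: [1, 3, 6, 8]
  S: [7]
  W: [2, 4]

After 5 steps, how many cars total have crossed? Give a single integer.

Step 1 [NS]: N:car5-GO,E:wait,S:car7-GO,W:wait | queues: N=0 E=4 S=0 W=2
Step 2 [NS]: N:empty,E:wait,S:empty,W:wait | queues: N=0 E=4 S=0 W=2
Step 3 [NS]: N:empty,E:wait,S:empty,W:wait | queues: N=0 E=4 S=0 W=2
Step 4 [EW]: N:wait,E:car1-GO,S:wait,W:car2-GO | queues: N=0 E=3 S=0 W=1
Step 5 [EW]: N:wait,E:car3-GO,S:wait,W:car4-GO | queues: N=0 E=2 S=0 W=0
Cars crossed by step 5: 6

Answer: 6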